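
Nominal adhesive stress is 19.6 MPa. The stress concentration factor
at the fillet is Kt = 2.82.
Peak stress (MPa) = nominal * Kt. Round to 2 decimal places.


Peak = 19.6 * 2.82 = 55.27 MPa

55.27


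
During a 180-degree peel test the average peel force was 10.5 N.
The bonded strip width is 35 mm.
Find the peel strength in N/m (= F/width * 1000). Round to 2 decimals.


Peel strength = F/width * 1000
= 10.5 / 35 * 1000
= 300.00 N/m

300.00


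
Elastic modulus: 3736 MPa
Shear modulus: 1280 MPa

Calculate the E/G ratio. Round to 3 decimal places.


E / G = 3736 / 1280 = 2.919

2.919


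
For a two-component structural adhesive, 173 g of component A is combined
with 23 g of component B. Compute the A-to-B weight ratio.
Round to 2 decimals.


Weight ratio A:B = 173 / 23
= 7.52

7.52


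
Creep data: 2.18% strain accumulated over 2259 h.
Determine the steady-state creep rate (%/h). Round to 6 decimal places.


Rate = 2.18 / 2259 = 0.000965 %/h

0.000965


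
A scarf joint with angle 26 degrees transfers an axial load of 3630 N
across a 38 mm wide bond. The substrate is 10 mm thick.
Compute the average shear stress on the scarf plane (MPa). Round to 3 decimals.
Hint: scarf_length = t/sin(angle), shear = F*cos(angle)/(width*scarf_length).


scarf_length = 10 / sin(26 deg) = 22.8117 mm
cos(26 deg) = 0.898794
shear stress = 3630 * 0.898794 / (38 * 22.8117)
= 3.764 MPa

3.764


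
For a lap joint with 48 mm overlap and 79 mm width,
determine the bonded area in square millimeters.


Area = 48 * 79 = 3792 mm^2

3792


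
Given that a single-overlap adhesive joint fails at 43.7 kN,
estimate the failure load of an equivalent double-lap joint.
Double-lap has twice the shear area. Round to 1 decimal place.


Double-lap factor = 2
Expected load = 43.7 * 2 = 87.4 kN

87.4


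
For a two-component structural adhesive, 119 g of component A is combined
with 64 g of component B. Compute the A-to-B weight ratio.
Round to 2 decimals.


Weight ratio A:B = 119 / 64
= 1.86

1.86


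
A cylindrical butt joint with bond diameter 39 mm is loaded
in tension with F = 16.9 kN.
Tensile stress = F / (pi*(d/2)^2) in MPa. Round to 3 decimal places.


Area = pi * (39/2)^2 = 1194.5906 mm^2
Stress = 16.9*1000 / 1194.5906
= 14.147 MPa

14.147


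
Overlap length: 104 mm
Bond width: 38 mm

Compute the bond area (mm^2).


Bond area = 104 * 38 = 3952 mm^2

3952


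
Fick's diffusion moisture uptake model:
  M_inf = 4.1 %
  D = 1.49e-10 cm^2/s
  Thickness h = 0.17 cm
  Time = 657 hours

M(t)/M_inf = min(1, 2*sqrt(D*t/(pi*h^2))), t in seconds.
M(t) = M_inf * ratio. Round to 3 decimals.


t_sec = 657 * 3600 = 2365200
ratio = 2*sqrt(1.49e-10*2365200/(pi*0.17^2))
= min(1, 0.124604)
= 0.124604
M(t) = 4.1 * 0.124604 = 0.511 %

0.511


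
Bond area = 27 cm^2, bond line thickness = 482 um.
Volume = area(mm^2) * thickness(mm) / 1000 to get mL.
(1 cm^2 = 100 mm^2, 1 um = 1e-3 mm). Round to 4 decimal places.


area_mm2 = 27 * 100 = 2700
blt_mm = 482 * 1e-3 = 0.482
vol_mm3 = 2700 * 0.482 = 1301.4
vol_mL = 1301.4 / 1000 = 1.3014 mL

1.3014


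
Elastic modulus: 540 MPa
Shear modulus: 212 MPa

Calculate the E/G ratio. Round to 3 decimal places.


E / G = 540 / 212 = 2.547

2.547


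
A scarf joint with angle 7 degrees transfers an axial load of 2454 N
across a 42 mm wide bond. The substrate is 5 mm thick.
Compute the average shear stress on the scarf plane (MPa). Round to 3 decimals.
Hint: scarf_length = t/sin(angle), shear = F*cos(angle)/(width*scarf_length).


scarf_length = 5 / sin(7 deg) = 41.0275 mm
cos(7 deg) = 0.992546
shear stress = 2454 * 0.992546 / (42 * 41.0275)
= 1.414 MPa

1.414


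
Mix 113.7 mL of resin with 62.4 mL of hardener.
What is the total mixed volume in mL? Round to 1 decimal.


Total = 113.7 + 62.4 = 176.1 mL

176.1


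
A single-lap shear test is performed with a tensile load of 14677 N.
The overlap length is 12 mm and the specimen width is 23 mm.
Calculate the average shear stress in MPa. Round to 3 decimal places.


Shear stress = F / (overlap * width)
= 14677 / (12 * 23)
= 14677 / 276
= 53.178 MPa

53.178


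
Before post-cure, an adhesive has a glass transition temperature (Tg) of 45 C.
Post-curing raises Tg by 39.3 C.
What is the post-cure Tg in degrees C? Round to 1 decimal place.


Tg_post = Tg_base + delta_Tg
= 45 + 39.3
= 84.3 C

84.3


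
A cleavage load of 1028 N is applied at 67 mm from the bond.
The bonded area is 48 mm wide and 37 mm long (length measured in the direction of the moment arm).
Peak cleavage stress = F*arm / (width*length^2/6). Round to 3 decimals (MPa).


Moment = 1028 * 67 = 68876 N*mm
Section modulus = 48 * 1369 / 6 = 65712 / 6 mm^3
Stress = 68876 / (65712 / 6) = 413256 / 65712
= 6.289 MPa

6.289


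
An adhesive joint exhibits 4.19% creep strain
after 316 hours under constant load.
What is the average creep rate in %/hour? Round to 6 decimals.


Creep rate = strain / time
= 4.19 / 316
= 0.013259 %/h

0.013259


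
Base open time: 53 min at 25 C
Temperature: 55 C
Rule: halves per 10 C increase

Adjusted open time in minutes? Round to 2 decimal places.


Acceleration = 2^((55-25)/10) = 8.0000
Open time = 53 / 8.0000 = 6.63 min

6.63


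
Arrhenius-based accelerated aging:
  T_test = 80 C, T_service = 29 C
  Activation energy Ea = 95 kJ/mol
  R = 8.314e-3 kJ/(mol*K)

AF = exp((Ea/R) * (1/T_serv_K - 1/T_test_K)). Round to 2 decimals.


T_test_K = 353.15, T_serv_K = 302.15
AF = exp((95/8.314e-3) * (1/302.15 - 1/353.15))
= 235.42

235.42


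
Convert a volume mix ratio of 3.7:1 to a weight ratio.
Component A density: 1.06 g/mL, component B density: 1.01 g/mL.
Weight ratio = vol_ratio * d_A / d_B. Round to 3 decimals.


= 3.7 * 1.06 / 1.01 = 3.883

3.883


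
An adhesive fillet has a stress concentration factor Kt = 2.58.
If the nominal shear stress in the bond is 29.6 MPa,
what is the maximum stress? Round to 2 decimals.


Max stress = 29.6 * 2.58 = 76.37 MPa

76.37


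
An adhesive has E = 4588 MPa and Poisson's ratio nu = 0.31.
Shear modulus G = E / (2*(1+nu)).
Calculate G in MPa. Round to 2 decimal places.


G = 4588 / (2*(1+0.31))
= 4588 / 2.62
= 1751.15 MPa

1751.15


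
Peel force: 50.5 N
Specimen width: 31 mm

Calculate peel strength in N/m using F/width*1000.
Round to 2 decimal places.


Peel strength = 50.5 / 31 * 1000 = 1629.03 N/m

1629.03


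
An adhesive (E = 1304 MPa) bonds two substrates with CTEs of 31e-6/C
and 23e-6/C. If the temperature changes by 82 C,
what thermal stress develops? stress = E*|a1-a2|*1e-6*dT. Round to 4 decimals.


Stress = 1304 * |31 - 23| * 1e-6 * 82
= 0.8554 MPa

0.8554


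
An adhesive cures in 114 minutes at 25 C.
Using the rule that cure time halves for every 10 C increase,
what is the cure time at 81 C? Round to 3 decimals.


Factor = 2^((81 - 25) / 10) = 48.5029
Cure time = 114 / 48.5029
= 2.350 minutes

2.350


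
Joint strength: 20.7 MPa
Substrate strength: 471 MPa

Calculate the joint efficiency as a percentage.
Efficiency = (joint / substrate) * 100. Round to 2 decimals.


Efficiency = (20.7 / 471) * 100 = 4.39%

4.39


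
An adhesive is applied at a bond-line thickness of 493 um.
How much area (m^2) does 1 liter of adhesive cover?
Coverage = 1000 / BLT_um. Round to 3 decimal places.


Coverage = 1000 / 493 = 2.028 m^2

2.028


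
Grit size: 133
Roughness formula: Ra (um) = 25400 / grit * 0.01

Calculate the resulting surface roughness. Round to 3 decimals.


Ra = 25400 / 133 * 0.01
= 1.910 um

1.910


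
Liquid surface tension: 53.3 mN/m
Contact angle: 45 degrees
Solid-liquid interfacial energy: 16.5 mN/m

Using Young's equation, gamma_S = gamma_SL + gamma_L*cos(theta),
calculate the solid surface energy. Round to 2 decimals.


gamma_S = 16.5 + 53.3 * cos(45)
= 54.19 mN/m

54.19


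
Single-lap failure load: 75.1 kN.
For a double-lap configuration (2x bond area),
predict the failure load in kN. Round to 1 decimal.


Failure load = 75.1 * 2 = 150.2 kN

150.2


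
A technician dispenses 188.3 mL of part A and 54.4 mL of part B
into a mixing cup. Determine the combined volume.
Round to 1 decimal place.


Combined volume = 188.3 + 54.4
= 242.7 mL

242.7


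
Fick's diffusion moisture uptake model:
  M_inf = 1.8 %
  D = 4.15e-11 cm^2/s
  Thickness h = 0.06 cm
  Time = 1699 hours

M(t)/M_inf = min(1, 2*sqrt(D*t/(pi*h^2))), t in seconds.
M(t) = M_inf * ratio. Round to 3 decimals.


t_sec = 1699 * 3600 = 6116400
ratio = 2*sqrt(4.15e-11*6116400/(pi*0.06^2))
= min(1, 0.299623)
= 0.299623
M(t) = 1.8 * 0.299623 = 0.539 %

0.539


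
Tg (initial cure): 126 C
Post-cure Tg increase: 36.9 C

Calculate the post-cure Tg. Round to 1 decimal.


Post-cure Tg = 126 + 36.9 = 162.9 C

162.9


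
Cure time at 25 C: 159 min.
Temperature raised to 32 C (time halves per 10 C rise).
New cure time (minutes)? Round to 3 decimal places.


Acceleration factor = 2^(7/10) = 1.6245
New time = 159 / 1.6245 = 97.876 min

97.876


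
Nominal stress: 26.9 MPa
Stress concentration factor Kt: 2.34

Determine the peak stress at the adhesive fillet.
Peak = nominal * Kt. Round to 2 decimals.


Peak stress = 26.9 * 2.34
= 62.95 MPa

62.95


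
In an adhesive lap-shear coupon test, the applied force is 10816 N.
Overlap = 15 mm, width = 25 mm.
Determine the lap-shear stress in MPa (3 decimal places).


stress = F / (overlap * width)
= 10816 / (15 * 25)
= 28.843 MPa

28.843


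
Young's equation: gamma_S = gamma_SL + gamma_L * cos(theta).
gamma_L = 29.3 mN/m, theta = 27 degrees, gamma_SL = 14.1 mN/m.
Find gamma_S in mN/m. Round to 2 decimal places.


cos(27 deg) = 0.891007
gamma_S = 14.1 + 29.3 * 0.891007
= 40.21 mN/m

40.21


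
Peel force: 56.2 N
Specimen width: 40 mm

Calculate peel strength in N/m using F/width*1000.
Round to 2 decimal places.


Peel strength = 56.2 / 40 * 1000 = 1405.00 N/m

1405.00


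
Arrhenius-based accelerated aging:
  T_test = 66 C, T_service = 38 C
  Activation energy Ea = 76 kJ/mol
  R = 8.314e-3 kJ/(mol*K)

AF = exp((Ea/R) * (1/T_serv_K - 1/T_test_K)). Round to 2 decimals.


T_test_K = 339.15, T_serv_K = 311.15
AF = exp((76/8.314e-3) * (1/311.15 - 1/339.15))
= 11.31

11.31


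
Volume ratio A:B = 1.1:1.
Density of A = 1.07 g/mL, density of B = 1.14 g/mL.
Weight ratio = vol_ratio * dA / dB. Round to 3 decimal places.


Wt ratio = 1.1 * 1.07 / 1.14
= 1.032

1.032


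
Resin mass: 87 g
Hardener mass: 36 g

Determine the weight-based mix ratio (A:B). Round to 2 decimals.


Ratio = 87 / 36 = 2.42

2.42


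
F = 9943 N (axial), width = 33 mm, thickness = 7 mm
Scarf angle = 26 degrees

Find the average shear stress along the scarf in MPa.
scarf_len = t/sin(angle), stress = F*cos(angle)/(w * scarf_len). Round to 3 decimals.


scarf_len = 7/sin(26 deg) = 15.9682
cos(26 deg) = 0.898794
stress = 9943*0.898794/(33*15.9682) = 16.959 MPa

16.959


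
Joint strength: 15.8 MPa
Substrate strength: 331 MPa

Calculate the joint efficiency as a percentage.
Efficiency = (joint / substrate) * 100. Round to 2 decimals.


Efficiency = (15.8 / 331) * 100 = 4.77%

4.77


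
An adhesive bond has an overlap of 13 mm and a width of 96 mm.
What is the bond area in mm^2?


Bond area = overlap * width
= 13 * 96
= 1248 mm^2

1248


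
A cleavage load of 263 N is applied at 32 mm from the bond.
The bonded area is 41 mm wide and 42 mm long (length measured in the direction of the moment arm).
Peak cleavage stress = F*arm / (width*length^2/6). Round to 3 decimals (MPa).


Moment = 263 * 32 = 8416 N*mm
Section modulus = 41 * 1764 / 6 = 72324 / 6 mm^3
Stress = 8416 / (72324 / 6) = 50496 / 72324
= 0.698 MPa

0.698


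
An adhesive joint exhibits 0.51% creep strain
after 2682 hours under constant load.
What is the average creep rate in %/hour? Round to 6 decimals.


Creep rate = strain / time
= 0.51 / 2682
= 0.000190 %/h

0.000190


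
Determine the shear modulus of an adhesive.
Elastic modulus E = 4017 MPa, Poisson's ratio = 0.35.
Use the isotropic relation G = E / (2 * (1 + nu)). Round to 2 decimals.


G = 4017 / (2*(1+0.35)) = 4017 / 2.70
= 1487.78 MPa

1487.78


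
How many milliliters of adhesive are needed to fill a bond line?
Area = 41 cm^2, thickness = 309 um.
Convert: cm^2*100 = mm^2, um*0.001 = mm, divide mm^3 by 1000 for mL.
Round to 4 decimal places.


= (41 * 100) * (309 * 0.001) / 1000
= 1.2669 mL

1.2669


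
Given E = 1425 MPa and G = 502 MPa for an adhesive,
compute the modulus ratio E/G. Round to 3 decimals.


E/G ratio = 1425 / 502 = 2.839

2.839


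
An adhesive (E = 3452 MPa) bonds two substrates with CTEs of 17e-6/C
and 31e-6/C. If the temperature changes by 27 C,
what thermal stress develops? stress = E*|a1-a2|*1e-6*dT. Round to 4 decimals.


Stress = 3452 * |17 - 31| * 1e-6 * 27
= 1.3049 MPa

1.3049


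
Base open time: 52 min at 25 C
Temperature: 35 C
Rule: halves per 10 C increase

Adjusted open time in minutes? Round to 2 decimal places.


Acceleration = 2^((35-25)/10) = 2.0000
Open time = 52 / 2.0000 = 26.00 min

26.00


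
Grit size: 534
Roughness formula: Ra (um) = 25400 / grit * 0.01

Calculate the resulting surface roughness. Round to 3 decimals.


Ra = 25400 / 534 * 0.01
= 0.476 um

0.476


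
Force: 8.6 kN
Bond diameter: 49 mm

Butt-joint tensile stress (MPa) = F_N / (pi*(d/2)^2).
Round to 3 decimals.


F_N = 8.6 * 1000 = 8600.0 N
A = pi*(24.5)^2 = 1885.7410 mm^2
stress = 8600.0 / 1885.7410 = 4.561 MPa

4.561


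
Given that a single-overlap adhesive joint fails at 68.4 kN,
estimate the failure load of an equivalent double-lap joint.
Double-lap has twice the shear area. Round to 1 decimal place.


Double-lap factor = 2
Expected load = 68.4 * 2 = 136.8 kN

136.8


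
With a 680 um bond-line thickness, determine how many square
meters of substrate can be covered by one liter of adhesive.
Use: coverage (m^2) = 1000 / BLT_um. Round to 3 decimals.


Coverage = 1000 / 680 = 1.471 m^2

1.471


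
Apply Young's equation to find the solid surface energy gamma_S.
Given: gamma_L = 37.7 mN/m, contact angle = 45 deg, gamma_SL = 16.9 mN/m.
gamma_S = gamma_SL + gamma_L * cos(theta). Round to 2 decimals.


theta_rad = 45 * pi/180 = 0.785398
gamma_S = 16.9 + 37.7 * cos(0.785398)
= 43.56 mN/m

43.56


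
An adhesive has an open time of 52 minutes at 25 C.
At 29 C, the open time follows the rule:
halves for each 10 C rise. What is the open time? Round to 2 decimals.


Factor = 2^((29-25)/10) = 1.3195
Open time = 52 / 1.3195 = 39.41 min

39.41


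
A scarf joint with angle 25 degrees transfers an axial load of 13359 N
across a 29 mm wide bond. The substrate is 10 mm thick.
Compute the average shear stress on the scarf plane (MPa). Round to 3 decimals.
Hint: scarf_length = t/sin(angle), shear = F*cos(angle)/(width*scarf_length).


scarf_length = 10 / sin(25 deg) = 23.6620 mm
cos(25 deg) = 0.906308
shear stress = 13359 * 0.906308 / (29 * 23.6620)
= 17.644 MPa

17.644


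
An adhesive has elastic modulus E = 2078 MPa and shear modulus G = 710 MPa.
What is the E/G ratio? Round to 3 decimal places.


E/G = 2078 / 710 = 2.927

2.927


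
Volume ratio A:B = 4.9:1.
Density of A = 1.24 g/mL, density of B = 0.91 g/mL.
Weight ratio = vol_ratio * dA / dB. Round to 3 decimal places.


Wt ratio = 4.9 * 1.24 / 0.91
= 6.677

6.677


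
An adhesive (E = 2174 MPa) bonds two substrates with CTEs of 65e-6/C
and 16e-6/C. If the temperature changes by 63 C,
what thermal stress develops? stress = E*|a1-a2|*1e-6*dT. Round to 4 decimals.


Stress = 2174 * |65 - 16| * 1e-6 * 63
= 6.7111 MPa

6.7111


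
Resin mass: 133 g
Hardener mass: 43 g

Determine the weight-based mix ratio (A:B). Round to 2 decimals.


Ratio = 133 / 43 = 3.09

3.09


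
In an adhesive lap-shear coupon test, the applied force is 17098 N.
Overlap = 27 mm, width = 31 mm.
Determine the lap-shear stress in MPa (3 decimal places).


stress = F / (overlap * width)
= 17098 / (27 * 31)
= 20.428 MPa

20.428


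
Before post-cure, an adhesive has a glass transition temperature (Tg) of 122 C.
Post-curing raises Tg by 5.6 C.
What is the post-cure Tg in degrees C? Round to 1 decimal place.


Tg_post = Tg_base + delta_Tg
= 122 + 5.6
= 127.6 C

127.6


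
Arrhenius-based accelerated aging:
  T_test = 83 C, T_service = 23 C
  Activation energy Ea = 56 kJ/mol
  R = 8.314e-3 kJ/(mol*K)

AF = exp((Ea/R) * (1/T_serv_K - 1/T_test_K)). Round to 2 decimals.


T_test_K = 356.15, T_serv_K = 296.15
AF = exp((56/8.314e-3) * (1/296.15 - 1/356.15))
= 46.14

46.14


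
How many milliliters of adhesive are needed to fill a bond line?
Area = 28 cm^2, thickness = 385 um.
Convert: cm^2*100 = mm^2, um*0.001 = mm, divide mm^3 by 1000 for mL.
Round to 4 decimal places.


= (28 * 100) * (385 * 0.001) / 1000
= 1.0780 mL

1.0780


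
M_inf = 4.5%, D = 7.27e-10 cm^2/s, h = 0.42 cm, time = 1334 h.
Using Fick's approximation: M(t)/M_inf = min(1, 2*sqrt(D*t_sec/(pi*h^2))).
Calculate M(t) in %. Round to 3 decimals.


t = 4802400 s
ratio = min(1, 2*sqrt(7.27e-10*4802400/(pi*0.1764)))
= 0.158746
M(t) = 4.5 * 0.158746 = 0.714%

0.714


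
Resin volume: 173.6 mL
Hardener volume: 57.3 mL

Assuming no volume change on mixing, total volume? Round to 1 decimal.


V_total = 173.6 + 57.3 = 230.9 mL

230.9


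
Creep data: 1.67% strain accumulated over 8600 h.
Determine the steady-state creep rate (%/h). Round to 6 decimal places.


Rate = 1.67 / 8600 = 0.000194 %/h

0.000194


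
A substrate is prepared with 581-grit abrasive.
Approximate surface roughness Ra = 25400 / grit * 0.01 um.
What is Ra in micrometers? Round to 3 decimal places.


Ra = 25400 / 581 * 0.01 = 0.437 um

0.437


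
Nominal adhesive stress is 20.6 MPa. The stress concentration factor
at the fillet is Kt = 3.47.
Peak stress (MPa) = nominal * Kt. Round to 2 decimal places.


Peak = 20.6 * 3.47 = 71.48 MPa

71.48


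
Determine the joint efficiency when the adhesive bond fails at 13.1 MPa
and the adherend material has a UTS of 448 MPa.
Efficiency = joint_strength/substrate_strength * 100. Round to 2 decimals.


Joint efficiency = 13.1 / 448 * 100
= 2.92%

2.92


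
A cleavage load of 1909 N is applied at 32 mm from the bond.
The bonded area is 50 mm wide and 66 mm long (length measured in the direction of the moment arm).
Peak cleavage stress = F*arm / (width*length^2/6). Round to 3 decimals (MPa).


Moment = 1909 * 32 = 61088 N*mm
Section modulus = 50 * 4356 / 6 = 217800 / 6 mm^3
Stress = 61088 / (217800 / 6) = 366528 / 217800
= 1.683 MPa

1.683


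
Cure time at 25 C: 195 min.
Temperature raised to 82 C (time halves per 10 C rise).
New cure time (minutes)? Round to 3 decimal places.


Acceleration factor = 2^(57/10) = 51.9842
New time = 195 / 51.9842 = 3.751 min

3.751


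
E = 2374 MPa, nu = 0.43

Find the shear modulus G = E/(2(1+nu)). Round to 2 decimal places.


G = 2374 / (2 * 1.43)
= 830.07 MPa

830.07


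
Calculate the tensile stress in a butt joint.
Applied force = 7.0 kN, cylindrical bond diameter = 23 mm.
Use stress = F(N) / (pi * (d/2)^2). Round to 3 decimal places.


A = pi * 11.5^2 = 415.4756 mm^2
sigma = 7000.0 / 415.4756 = 16.848 MPa

16.848


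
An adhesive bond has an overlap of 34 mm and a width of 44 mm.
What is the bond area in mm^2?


Bond area = overlap * width
= 34 * 44
= 1496 mm^2

1496


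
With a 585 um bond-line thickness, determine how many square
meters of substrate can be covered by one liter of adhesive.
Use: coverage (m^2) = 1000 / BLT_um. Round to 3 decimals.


Coverage = 1000 / 585 = 1.709 m^2

1.709


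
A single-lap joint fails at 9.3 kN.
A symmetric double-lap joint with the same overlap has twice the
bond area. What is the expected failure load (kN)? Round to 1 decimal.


Double-lap load = 2 * 9.3 = 18.6 kN

18.6


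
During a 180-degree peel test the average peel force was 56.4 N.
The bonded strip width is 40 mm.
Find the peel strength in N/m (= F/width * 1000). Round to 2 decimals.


Peel strength = F/width * 1000
= 56.4 / 40 * 1000
= 1410.00 N/m

1410.00


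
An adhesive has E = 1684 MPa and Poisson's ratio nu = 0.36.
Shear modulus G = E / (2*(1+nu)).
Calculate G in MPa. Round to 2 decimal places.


G = 1684 / (2*(1+0.36))
= 1684 / 2.72
= 619.12 MPa

619.12


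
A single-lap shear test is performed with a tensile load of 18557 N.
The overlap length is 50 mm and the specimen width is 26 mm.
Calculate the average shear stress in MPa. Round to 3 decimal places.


Shear stress = F / (overlap * width)
= 18557 / (50 * 26)
= 18557 / 1300
= 14.275 MPa

14.275


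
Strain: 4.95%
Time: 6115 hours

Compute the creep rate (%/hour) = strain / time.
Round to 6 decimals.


Creep rate = 4.95 / 6115
= 0.000809 %/h

0.000809


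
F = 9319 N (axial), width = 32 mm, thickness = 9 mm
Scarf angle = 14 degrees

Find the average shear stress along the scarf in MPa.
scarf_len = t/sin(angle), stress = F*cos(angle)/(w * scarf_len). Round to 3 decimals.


scarf_len = 9/sin(14 deg) = 37.2021
cos(14 deg) = 0.970296
stress = 9319*0.970296/(32*37.2021) = 7.595 MPa

7.595


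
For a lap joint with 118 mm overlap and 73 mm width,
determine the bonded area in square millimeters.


Area = 118 * 73 = 8614 mm^2

8614


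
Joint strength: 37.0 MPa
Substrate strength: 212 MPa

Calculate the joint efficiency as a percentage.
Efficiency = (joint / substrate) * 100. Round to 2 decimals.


Efficiency = (37.0 / 212) * 100 = 17.45%

17.45


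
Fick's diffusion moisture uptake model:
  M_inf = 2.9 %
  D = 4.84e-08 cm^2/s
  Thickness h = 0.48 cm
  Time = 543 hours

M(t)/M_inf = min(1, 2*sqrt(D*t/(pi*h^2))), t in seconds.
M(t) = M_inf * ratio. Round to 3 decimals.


t_sec = 543 * 3600 = 1954800
ratio = 2*sqrt(4.84e-08*1954800/(pi*0.48^2))
= min(1, 0.723082)
= 0.723082
M(t) = 2.9 * 0.723082 = 2.097 %

2.097


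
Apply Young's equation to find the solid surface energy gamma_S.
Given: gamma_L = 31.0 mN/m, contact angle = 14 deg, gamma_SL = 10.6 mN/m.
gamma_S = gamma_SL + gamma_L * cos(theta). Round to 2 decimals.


theta_rad = 14 * pi/180 = 0.244346
gamma_S = 10.6 + 31.0 * cos(0.244346)
= 40.68 mN/m

40.68


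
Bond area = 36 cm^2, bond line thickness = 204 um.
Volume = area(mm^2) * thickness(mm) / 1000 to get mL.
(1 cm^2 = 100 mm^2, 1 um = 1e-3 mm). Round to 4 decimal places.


area_mm2 = 36 * 100 = 3600
blt_mm = 204 * 1e-3 = 0.204
vol_mm3 = 3600 * 0.204 = 734.4
vol_mL = 734.4 / 1000 = 0.7344 mL

0.7344


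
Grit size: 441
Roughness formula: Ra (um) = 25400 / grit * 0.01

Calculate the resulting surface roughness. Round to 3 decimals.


Ra = 25400 / 441 * 0.01
= 0.576 um

0.576


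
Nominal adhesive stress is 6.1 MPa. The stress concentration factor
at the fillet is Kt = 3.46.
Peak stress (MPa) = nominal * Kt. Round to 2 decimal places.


Peak = 6.1 * 3.46 = 21.11 MPa

21.11


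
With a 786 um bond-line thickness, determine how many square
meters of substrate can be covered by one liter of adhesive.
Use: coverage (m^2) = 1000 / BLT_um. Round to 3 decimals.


Coverage = 1000 / 786 = 1.272 m^2

1.272


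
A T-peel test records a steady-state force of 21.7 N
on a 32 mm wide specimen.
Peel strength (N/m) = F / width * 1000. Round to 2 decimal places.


Peel strength = 21.7 / 32 * 1000
= 678.13 N/m

678.13


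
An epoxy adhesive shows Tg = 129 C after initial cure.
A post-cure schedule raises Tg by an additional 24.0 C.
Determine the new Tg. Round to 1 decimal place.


New Tg = 129 + 24.0
= 153.0 C

153.0


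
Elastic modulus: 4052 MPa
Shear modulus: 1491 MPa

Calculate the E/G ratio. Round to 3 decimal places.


E / G = 4052 / 1491 = 2.718

2.718


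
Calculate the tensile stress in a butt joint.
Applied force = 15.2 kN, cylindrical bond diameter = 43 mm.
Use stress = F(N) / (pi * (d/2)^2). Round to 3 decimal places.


A = pi * 21.5^2 = 1452.2012 mm^2
sigma = 15200.0 / 1452.2012 = 10.467 MPa

10.467


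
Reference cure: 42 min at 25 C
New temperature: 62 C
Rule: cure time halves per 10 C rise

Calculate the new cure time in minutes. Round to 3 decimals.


factor = 2^((62-25)/10) = 12.9960
t_new = 42 / 12.9960 = 3.232 min

3.232


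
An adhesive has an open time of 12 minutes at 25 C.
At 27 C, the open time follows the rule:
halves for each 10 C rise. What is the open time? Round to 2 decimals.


Factor = 2^((27-25)/10) = 1.1487
Open time = 12 / 1.1487 = 10.45 min

10.45


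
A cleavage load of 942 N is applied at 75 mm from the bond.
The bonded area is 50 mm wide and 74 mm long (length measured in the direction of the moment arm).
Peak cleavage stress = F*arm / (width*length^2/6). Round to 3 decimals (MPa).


Moment = 942 * 75 = 70650 N*mm
Section modulus = 50 * 5476 / 6 = 273800 / 6 mm^3
Stress = 70650 / (273800 / 6) = 423900 / 273800
= 1.548 MPa

1.548


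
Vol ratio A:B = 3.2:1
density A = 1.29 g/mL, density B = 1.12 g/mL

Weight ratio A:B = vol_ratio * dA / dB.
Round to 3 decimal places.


Weight ratio = 3.2 * 1.29 / 1.12
= 3.686

3.686


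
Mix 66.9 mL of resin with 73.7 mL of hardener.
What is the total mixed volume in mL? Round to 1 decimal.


Total = 66.9 + 73.7 = 140.6 mL

140.6


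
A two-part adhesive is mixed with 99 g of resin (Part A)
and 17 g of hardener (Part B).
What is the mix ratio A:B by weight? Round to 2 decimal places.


Mix ratio = mass_A / mass_B
= 99 / 17
= 5.82

5.82


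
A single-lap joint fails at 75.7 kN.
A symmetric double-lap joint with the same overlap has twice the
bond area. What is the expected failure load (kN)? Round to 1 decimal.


Double-lap load = 2 * 75.7 = 151.4 kN

151.4


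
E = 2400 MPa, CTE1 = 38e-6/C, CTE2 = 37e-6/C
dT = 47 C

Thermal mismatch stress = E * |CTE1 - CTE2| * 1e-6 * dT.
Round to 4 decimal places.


= 2400 * 1e-6 * 47
= 0.1128 MPa

0.1128


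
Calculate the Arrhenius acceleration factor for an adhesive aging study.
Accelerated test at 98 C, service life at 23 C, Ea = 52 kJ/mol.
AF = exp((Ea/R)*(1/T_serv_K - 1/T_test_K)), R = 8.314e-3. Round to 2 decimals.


T_test = 371.15 K, T_serv = 296.15 K
Ea/R = 52 / 0.008314 = 6254.51
AF = exp(6254.51 * (1/296.15 - 1/371.15))
= 71.36

71.36


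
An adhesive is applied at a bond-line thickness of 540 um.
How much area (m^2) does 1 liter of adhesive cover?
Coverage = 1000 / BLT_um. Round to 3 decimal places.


Coverage = 1000 / 540 = 1.852 m^2

1.852


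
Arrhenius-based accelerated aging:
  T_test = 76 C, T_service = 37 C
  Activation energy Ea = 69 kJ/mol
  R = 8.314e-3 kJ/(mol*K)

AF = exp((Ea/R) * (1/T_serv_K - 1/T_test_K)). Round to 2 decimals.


T_test_K = 349.15, T_serv_K = 310.15
AF = exp((69/8.314e-3) * (1/310.15 - 1/349.15))
= 19.86

19.86


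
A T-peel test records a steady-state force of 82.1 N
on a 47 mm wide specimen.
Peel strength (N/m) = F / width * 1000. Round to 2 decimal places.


Peel strength = 82.1 / 47 * 1000
= 1746.81 N/m

1746.81


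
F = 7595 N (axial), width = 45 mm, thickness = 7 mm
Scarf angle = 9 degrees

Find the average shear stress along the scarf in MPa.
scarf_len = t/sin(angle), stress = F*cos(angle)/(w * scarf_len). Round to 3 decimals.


scarf_len = 7/sin(9 deg) = 44.7472
cos(9 deg) = 0.987688
stress = 7595*0.987688/(45*44.7472) = 3.725 MPa

3.725


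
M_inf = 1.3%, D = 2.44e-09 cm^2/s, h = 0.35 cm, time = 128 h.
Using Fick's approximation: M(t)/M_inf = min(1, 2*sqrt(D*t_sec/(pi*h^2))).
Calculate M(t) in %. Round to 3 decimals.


t = 460800 s
ratio = min(1, 2*sqrt(2.44e-09*460800/(pi*0.1225)))
= 0.108103
M(t) = 1.3 * 0.108103 = 0.141%

0.141


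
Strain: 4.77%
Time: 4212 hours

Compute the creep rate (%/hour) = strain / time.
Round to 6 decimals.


Creep rate = 4.77 / 4212
= 0.001132 %/h

0.001132


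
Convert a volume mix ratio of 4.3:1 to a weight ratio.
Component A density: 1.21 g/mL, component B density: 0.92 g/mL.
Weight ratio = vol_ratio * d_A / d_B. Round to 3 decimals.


= 4.3 * 1.21 / 0.92 = 5.655

5.655


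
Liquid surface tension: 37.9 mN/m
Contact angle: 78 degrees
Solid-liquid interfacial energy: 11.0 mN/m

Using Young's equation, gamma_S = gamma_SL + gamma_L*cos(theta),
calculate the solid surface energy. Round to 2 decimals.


gamma_S = 11.0 + 37.9 * cos(78)
= 18.88 mN/m

18.88


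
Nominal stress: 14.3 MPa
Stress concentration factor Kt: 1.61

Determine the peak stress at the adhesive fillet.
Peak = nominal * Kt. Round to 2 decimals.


Peak stress = 14.3 * 1.61
= 23.02 MPa

23.02


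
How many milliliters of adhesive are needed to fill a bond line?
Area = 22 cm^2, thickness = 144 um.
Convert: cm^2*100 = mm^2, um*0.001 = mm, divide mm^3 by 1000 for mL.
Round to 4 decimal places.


= (22 * 100) * (144 * 0.001) / 1000
= 0.3168 mL

0.3168


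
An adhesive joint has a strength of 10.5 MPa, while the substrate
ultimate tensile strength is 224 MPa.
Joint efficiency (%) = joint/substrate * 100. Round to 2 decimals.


Efficiency = 10.5 / 224 * 100
= 4.69%

4.69


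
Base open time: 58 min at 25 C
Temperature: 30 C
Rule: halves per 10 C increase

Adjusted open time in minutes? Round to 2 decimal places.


Acceleration = 2^((30-25)/10) = 1.4142
Open time = 58 / 1.4142 = 41.01 min

41.01


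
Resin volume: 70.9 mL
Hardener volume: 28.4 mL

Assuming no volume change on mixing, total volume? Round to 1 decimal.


V_total = 70.9 + 28.4 = 99.3 mL

99.3


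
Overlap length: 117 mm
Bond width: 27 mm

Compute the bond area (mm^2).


Bond area = 117 * 27 = 3159 mm^2

3159


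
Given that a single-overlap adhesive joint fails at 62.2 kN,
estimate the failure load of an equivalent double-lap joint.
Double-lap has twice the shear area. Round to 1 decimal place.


Double-lap factor = 2
Expected load = 62.2 * 2 = 124.4 kN

124.4


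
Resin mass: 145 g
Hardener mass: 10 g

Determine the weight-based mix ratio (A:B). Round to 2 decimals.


Ratio = 145 / 10 = 14.50

14.50


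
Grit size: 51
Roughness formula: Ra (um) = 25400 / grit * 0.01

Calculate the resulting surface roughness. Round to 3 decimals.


Ra = 25400 / 51 * 0.01
= 4.980 um

4.980


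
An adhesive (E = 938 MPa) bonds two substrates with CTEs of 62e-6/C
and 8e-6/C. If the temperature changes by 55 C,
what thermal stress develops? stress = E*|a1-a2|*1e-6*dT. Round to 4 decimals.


Stress = 938 * |62 - 8| * 1e-6 * 55
= 2.7859 MPa

2.7859


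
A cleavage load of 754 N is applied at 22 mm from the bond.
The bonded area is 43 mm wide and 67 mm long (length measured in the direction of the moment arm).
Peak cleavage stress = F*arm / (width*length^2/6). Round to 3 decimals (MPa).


Moment = 754 * 22 = 16588 N*mm
Section modulus = 43 * 4489 / 6 = 193027 / 6 mm^3
Stress = 16588 / (193027 / 6) = 99528 / 193027
= 0.516 MPa

0.516


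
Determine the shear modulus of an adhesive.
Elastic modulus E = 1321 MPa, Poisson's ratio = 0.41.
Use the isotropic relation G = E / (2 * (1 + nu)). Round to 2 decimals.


G = 1321 / (2*(1+0.41)) = 1321 / 2.82
= 468.44 MPa

468.44


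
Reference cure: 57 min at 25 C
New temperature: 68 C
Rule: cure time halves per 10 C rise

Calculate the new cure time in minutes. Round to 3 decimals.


factor = 2^((68-25)/10) = 19.6983
t_new = 57 / 19.6983 = 2.894 min

2.894


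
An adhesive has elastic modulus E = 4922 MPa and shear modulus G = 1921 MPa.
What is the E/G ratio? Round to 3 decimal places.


E/G = 4922 / 1921 = 2.562

2.562


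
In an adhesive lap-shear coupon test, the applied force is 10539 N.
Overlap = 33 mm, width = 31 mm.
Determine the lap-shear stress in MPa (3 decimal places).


stress = F / (overlap * width)
= 10539 / (33 * 31)
= 10.302 MPa

10.302


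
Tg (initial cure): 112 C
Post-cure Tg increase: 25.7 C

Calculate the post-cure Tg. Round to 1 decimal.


Post-cure Tg = 112 + 25.7 = 137.7 C

137.7


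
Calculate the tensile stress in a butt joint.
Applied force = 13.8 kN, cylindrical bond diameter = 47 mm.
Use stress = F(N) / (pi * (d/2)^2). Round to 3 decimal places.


A = pi * 23.5^2 = 1734.9445 mm^2
sigma = 13800.0 / 1734.9445 = 7.954 MPa

7.954


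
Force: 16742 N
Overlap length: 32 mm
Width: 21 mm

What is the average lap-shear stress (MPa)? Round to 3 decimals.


Average shear stress = F / (overlap * width)
= 16742 / (32 * 21)
= 24.914 MPa

24.914


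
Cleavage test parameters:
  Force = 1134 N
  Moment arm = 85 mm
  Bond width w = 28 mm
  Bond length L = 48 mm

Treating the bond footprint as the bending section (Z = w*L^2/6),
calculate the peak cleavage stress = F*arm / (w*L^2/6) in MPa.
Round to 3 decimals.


M = 1134 * 85 = 96390 N*mm
Z = 28 * 48^2 / 6 = 64512 / 6 mm^3
sigma = M / Z = 6 * 96390 / 64512 = 578340 / 64512
= 8.965 MPa

8.965


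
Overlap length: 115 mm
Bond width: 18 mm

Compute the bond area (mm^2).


Bond area = 115 * 18 = 2070 mm^2

2070


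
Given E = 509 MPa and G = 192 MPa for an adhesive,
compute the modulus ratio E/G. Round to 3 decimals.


E/G ratio = 509 / 192 = 2.651

2.651


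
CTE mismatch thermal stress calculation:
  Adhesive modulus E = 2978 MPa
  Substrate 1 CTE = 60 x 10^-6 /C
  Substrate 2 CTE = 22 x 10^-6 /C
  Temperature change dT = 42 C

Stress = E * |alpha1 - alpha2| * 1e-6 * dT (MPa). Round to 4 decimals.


delta_alpha = |60 - 22| = 38 x 10^-6/C
Stress = 2978 * 38e-6 * 42
= 4.7529 MPa

4.7529


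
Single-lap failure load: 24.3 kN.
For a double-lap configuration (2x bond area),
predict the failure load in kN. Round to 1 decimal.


Failure load = 24.3 * 2 = 48.6 kN

48.6


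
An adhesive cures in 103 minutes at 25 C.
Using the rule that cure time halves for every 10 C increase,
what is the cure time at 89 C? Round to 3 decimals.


Factor = 2^((89 - 25) / 10) = 84.4485
Cure time = 103 / 84.4485
= 1.220 minutes

1.220


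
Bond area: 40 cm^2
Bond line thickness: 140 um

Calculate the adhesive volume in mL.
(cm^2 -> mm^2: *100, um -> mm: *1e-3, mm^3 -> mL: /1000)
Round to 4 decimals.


V = 40*100 * 140*1e-3 / 1000
= 0.5600 mL

0.5600


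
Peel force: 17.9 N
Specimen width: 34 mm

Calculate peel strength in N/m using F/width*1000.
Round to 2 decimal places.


Peel strength = 17.9 / 34 * 1000 = 526.47 N/m

526.47


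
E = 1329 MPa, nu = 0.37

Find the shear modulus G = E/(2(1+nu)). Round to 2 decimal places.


G = 1329 / (2 * 1.37)
= 485.04 MPa

485.04


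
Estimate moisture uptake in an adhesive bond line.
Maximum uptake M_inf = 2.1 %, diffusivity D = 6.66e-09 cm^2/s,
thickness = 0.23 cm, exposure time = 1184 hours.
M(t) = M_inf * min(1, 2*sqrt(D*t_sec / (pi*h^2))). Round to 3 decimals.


Convert time: 1184 h = 4262400 s
ratio = min(1, 2*sqrt(6.66e-09*4262400/(pi*0.23^2)))
= 0.826592
M(t) = 2.1 * 0.826592 = 1.736%

1.736


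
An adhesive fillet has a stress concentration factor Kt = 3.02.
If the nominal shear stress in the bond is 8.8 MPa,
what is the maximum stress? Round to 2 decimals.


Max stress = 8.8 * 3.02 = 26.58 MPa

26.58


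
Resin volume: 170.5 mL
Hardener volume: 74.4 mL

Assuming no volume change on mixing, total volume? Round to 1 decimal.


V_total = 170.5 + 74.4 = 244.9 mL

244.9


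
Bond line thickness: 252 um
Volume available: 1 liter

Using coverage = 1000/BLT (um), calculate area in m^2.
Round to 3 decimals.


1 L = 1e6 mm^3, thickness = 252 um = 0.252 mm
Area = 1e6 / 0.252 mm^2 = (1e6 / 0.252) / 1e6 m^2 = 1000 / 252 m^2
= 3.968 m^2

3.968


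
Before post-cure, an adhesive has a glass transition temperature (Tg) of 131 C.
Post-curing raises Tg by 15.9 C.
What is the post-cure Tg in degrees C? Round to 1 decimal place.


Tg_post = Tg_base + delta_Tg
= 131 + 15.9
= 146.9 C

146.9


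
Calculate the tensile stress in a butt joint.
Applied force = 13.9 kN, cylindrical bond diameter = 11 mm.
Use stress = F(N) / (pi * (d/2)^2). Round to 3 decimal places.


A = pi * 5.5^2 = 95.0332 mm^2
sigma = 13900.0 / 95.0332 = 146.265 MPa

146.265


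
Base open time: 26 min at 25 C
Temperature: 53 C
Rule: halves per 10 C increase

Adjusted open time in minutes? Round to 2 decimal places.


Acceleration = 2^((53-25)/10) = 6.9644
Open time = 26 / 6.9644 = 3.73 min

3.73


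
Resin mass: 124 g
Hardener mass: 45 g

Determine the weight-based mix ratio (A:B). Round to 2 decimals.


Ratio = 124 / 45 = 2.76

2.76


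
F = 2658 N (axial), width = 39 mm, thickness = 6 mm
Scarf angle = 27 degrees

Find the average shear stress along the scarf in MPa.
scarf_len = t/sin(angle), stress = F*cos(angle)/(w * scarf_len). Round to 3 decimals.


scarf_len = 6/sin(27 deg) = 13.2161
cos(27 deg) = 0.891007
stress = 2658*0.891007/(39*13.2161) = 4.595 MPa

4.595


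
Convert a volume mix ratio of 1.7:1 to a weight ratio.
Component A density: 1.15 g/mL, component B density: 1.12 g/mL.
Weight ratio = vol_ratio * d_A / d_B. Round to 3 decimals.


= 1.7 * 1.15 / 1.12 = 1.746

1.746


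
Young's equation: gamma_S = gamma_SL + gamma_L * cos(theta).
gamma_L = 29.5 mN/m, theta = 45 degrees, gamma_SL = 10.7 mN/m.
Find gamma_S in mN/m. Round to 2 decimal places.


cos(45 deg) = 0.707107
gamma_S = 10.7 + 29.5 * 0.707107
= 31.56 mN/m

31.56


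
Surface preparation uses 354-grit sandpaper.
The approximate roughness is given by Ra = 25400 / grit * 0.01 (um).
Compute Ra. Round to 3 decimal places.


Ra = 25400 / 354 * 0.01
= 254 / 354
= 0.718 um

0.718


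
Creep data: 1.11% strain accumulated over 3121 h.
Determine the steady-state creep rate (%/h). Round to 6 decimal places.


Rate = 1.11 / 3121 = 0.000356 %/h

0.000356


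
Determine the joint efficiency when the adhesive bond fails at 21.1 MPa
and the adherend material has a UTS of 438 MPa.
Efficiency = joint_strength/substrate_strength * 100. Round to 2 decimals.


Joint efficiency = 21.1 / 438 * 100
= 4.82%

4.82


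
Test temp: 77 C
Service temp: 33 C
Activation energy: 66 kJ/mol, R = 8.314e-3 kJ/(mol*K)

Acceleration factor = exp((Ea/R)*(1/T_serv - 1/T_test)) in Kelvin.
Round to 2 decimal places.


AF = exp((66/0.008314)*(1/306.15 - 1/350.15))
= 26.01

26.01


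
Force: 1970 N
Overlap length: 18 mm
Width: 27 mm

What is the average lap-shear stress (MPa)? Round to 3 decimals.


Average shear stress = F / (overlap * width)
= 1970 / (18 * 27)
= 4.053 MPa

4.053


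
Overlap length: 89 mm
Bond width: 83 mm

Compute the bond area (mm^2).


Bond area = 89 * 83 = 7387 mm^2

7387


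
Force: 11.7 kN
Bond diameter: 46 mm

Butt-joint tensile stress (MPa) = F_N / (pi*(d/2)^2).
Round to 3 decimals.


F_N = 11.7 * 1000 = 11700.0 N
A = pi*(23.0)^2 = 1661.9025 mm^2
stress = 11700.0 / 1661.9025 = 7.040 MPa

7.040


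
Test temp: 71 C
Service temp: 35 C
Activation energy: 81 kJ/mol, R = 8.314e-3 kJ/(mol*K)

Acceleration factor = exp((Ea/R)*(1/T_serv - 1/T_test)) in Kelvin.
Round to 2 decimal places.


AF = exp((81/0.008314)*(1/308.15 - 1/344.15))
= 27.31

27.31


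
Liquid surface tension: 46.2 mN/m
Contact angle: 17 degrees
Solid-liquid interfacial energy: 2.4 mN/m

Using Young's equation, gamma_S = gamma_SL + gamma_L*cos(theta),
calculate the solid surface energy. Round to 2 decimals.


gamma_S = 2.4 + 46.2 * cos(17)
= 46.58 mN/m

46.58


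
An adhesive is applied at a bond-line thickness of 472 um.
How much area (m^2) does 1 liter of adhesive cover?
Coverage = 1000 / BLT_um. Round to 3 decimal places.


Coverage = 1000 / 472 = 2.119 m^2

2.119


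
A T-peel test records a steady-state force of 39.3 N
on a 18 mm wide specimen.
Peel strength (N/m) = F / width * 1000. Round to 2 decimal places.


Peel strength = 39.3 / 18 * 1000
= 2183.33 N/m

2183.33


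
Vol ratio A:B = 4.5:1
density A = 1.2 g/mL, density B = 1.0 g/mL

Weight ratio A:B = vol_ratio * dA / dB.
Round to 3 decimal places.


Weight ratio = 4.5 * 1.2 / 1.0
= 5.400

5.400
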